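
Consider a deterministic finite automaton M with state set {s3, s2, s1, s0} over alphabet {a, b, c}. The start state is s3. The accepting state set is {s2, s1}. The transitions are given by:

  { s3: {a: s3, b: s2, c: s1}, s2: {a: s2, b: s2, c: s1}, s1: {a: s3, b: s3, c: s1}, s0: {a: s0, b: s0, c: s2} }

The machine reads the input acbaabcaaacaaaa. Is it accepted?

No

start at s3
read 'a': s3 → s3
read 'c': s3 → s1
read 'b': s1 → s3
read 'a': s3 → s3
read 'a': s3 → s3
read 'b': s3 → s2
read 'c': s2 → s1
read 'a': s1 → s3
read 'a': s3 → s3
read 'a': s3 → s3
read 'c': s3 → s1
read 'a': s1 → s3
read 'a': s3 → s3
read 'a': s3 → s3
read 'a': s3 → s3
End state s3 is not accepting.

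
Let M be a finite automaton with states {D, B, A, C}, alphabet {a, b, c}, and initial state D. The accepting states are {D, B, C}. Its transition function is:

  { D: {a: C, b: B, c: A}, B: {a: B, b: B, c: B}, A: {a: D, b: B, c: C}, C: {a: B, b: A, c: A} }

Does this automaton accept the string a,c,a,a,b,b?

D → C → A → D → C → A → B
End state B is accepting.

Yes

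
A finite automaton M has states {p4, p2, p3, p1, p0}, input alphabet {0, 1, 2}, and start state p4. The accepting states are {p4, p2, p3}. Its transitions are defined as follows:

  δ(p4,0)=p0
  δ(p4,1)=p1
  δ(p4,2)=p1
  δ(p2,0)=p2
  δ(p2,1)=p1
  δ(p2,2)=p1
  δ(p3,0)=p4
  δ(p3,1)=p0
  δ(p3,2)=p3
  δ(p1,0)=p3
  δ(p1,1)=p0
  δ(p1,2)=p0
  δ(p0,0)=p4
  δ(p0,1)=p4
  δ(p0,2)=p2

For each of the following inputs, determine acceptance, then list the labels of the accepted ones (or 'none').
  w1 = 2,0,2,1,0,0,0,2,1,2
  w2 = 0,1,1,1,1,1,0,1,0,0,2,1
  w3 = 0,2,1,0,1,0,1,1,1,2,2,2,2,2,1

w1, w3

w1: Trace: p4 -2-> p1 -0-> p3 -2-> p3 -1-> p0 -0-> p4 -0-> p0 -0-> p4 -2-> p1 -1-> p0 -2-> p2  → end p2, accepted
w2: Trace: p4 -0-> p0 -1-> p4 -1-> p1 -1-> p0 -1-> p4 -1-> p1 -0-> p3 -1-> p0 -0-> p4 -0-> p0 -2-> p2 -1-> p1  → end p1, rejected
w3: Trace: p4 -0-> p0 -2-> p2 -1-> p1 -0-> p3 -1-> p0 -0-> p4 -1-> p1 -1-> p0 -1-> p4 -2-> p1 -2-> p0 -2-> p2 -2-> p1 -2-> p0 -1-> p4  → end p4, accepted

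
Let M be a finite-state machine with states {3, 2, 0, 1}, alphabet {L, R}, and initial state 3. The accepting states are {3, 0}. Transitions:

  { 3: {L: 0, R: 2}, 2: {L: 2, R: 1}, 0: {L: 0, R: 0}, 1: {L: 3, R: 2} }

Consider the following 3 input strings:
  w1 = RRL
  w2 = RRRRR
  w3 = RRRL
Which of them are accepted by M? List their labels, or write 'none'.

w1:
  start at 3
  read 'R': 3 → 2
  read 'R': 2 → 1
  read 'L': 1 → 3
  end 3, accepted
w2:
  start at 3
  read 'R': 3 → 2
  read 'R': 2 → 1
  read 'R': 1 → 2
  read 'R': 2 → 1
  read 'R': 1 → 2
  end 2, rejected
w3:
  start at 3
  read 'R': 3 → 2
  read 'R': 2 → 1
  read 'R': 1 → 2
  read 'L': 2 → 2
  end 2, rejected

w1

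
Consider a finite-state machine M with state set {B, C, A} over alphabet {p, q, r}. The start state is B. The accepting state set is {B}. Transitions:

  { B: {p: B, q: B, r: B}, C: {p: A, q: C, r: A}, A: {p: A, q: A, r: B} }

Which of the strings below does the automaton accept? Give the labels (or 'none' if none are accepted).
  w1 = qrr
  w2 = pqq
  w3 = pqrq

w1, w2, w3

w1: Trace: B -q-> B -r-> B -r-> B  → end B, accepted
w2: Trace: B -p-> B -q-> B -q-> B  → end B, accepted
w3: Trace: B -p-> B -q-> B -r-> B -q-> B  → end B, accepted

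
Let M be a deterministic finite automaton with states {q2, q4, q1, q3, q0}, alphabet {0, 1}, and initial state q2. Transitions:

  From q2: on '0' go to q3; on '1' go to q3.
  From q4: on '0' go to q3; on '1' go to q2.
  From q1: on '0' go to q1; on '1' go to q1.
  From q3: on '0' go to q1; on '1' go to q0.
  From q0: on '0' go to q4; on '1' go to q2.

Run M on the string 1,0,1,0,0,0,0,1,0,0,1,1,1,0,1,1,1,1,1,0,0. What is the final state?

Trace: q2 -1-> q3 -0-> q1 -1-> q1 -0-> q1 -0-> q1 -0-> q1 -0-> q1 -1-> q1 -0-> q1 -0-> q1 -1-> q1 -1-> q1 -1-> q1 -0-> q1 -1-> q1 -1-> q1 -1-> q1 -1-> q1 -1-> q1 -0-> q1 -0-> q1

q1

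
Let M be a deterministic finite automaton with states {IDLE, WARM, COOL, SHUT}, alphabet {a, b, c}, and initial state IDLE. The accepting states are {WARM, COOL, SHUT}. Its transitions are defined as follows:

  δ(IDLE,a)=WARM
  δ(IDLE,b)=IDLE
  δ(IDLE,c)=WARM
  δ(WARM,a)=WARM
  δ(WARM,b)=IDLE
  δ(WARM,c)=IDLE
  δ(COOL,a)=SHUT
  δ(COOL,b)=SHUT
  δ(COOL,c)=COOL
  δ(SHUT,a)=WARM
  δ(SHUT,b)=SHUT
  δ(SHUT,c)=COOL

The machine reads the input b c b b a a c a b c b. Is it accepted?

IDLE → IDLE → WARM → IDLE → IDLE → WARM → WARM → IDLE → WARM → IDLE → WARM → IDLE
End state IDLE is not accepting.

No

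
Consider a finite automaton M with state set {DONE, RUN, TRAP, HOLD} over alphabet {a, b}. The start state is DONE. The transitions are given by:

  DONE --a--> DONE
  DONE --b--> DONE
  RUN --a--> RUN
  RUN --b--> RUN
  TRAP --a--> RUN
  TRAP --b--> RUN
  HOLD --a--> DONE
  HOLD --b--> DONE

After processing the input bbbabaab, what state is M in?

DONE

start at DONE
read 'b': DONE → DONE
read 'b': DONE → DONE
read 'b': DONE → DONE
read 'a': DONE → DONE
read 'b': DONE → DONE
read 'a': DONE → DONE
read 'a': DONE → DONE
read 'b': DONE → DONE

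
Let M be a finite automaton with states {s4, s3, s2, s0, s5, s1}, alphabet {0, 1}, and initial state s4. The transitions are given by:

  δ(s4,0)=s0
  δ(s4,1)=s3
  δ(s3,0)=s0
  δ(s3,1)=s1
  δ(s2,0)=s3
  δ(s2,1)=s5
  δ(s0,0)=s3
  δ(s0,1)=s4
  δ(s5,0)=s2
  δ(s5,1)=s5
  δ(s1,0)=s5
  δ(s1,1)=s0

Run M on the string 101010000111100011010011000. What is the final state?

Trace: s4 -1-> s3 -0-> s0 -1-> s4 -0-> s0 -1-> s4 -0-> s0 -0-> s3 -0-> s0 -0-> s3 -1-> s1 -1-> s0 -1-> s4 -1-> s3 -0-> s0 -0-> s3 -0-> s0 -1-> s4 -1-> s3 -0-> s0 -1-> s4 -0-> s0 -0-> s3 -1-> s1 -1-> s0 -0-> s3 -0-> s0 -0-> s3

s3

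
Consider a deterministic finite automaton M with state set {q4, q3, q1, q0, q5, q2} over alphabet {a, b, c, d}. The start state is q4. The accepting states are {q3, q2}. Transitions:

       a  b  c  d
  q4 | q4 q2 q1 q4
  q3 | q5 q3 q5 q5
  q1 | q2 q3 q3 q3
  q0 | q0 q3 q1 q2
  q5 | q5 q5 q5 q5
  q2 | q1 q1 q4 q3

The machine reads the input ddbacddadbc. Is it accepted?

No

q4 → q4 → q4 → q2 → q1 → q3 → q5 → q5 → q5 → q5 → q5 → q5
End state q5 is not accepting.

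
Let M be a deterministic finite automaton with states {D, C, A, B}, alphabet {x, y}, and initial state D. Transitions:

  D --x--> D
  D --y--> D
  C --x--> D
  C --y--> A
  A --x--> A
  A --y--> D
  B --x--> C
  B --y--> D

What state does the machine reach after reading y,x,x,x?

start at D
read 'y': D → D
read 'x': D → D
read 'x': D → D
read 'x': D → D

D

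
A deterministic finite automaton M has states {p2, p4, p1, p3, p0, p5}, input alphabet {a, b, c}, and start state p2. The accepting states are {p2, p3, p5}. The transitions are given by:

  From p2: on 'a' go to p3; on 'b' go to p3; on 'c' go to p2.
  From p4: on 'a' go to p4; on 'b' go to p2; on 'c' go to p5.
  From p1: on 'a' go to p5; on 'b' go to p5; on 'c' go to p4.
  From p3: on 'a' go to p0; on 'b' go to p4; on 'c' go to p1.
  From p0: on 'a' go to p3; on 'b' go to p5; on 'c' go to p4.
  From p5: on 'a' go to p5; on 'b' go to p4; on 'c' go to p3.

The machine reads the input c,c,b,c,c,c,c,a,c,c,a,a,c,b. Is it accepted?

No

p2 → p2 → p2 → p3 → p1 → p4 → p5 → p3 → p0 → p4 → p5 → p5 → p5 → p3 → p4
End state p4 is not accepting.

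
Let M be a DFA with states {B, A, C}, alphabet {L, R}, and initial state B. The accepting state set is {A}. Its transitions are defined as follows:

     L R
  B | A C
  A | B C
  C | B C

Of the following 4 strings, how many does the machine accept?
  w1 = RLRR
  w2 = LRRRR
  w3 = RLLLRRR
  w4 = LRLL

1

w1: Trace: B -R-> C -L-> B -R-> C -R-> C  → end C, rejected
w2: Trace: B -L-> A -R-> C -R-> C -R-> C -R-> C  → end C, rejected
w3: Trace: B -R-> C -L-> B -L-> A -L-> B -R-> C -R-> C -R-> C  → end C, rejected
w4: Trace: B -L-> A -R-> C -L-> B -L-> A  → end A, accepted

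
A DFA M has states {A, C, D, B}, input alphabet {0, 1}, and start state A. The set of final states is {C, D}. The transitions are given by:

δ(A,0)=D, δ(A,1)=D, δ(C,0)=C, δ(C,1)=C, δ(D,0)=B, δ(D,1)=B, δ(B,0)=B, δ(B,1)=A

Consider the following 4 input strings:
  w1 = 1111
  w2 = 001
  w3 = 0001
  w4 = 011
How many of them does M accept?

w1: A → D → B → A → D  → end D, accepted
w2: A → D → B → A  → end A, rejected
w3: A → D → B → B → A  → end A, rejected
w4: A → D → B → A  → end A, rejected

1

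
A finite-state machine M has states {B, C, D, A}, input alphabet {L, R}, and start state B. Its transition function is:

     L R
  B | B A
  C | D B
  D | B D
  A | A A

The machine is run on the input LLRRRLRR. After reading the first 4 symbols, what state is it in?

A

B → B → B → A → A
After 4 symbols: A.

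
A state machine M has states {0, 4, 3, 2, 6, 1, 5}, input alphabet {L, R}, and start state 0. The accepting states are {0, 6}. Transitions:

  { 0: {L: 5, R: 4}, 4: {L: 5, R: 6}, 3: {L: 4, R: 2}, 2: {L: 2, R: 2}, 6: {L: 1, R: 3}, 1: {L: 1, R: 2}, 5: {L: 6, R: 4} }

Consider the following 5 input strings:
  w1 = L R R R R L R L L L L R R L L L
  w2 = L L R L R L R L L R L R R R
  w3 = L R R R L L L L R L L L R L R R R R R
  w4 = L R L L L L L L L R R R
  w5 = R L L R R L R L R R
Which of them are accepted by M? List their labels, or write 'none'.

w1:
  start at 0
  read 'L': 0 → 5
  read 'R': 5 → 4
  read 'R': 4 → 6
  read 'R': 6 → 3
  read 'R': 3 → 2
  read 'L': 2 → 2
  read 'R': 2 → 2
  read 'L': 2 → 2
  read 'L': 2 → 2
  read 'L': 2 → 2
  read 'L': 2 → 2
  read 'R': 2 → 2
  read 'R': 2 → 2
  read 'L': 2 → 2
  read 'L': 2 → 2
  read 'L': 2 → 2
  end 2, rejected
w2:
  start at 0
  read 'L': 0 → 5
  read 'L': 5 → 6
  read 'R': 6 → 3
  read 'L': 3 → 4
  read 'R': 4 → 6
  read 'L': 6 → 1
  read 'R': 1 → 2
  read 'L': 2 → 2
  read 'L': 2 → 2
  read 'R': 2 → 2
  read 'L': 2 → 2
  read 'R': 2 → 2
  read 'R': 2 → 2
  read 'R': 2 → 2
  end 2, rejected
w3:
  start at 0
  read 'L': 0 → 5
  read 'R': 5 → 4
  read 'R': 4 → 6
  read 'R': 6 → 3
  read 'L': 3 → 4
  read 'L': 4 → 5
  read 'L': 5 → 6
  read 'L': 6 → 1
  read 'R': 1 → 2
  read 'L': 2 → 2
  read 'L': 2 → 2
  read 'L': 2 → 2
  read 'R': 2 → 2
  read 'L': 2 → 2
  read 'R': 2 → 2
  read 'R': 2 → 2
  read 'R': 2 → 2
  read 'R': 2 → 2
  read 'R': 2 → 2
  end 2, rejected
w4:
  start at 0
  read 'L': 0 → 5
  read 'R': 5 → 4
  read 'L': 4 → 5
  read 'L': 5 → 6
  read 'L': 6 → 1
  read 'L': 1 → 1
  read 'L': 1 → 1
  read 'L': 1 → 1
  read 'L': 1 → 1
  read 'R': 1 → 2
  read 'R': 2 → 2
  read 'R': 2 → 2
  end 2, rejected
w5:
  start at 0
  read 'R': 0 → 4
  read 'L': 4 → 5
  read 'L': 5 → 6
  read 'R': 6 → 3
  read 'R': 3 → 2
  read 'L': 2 → 2
  read 'R': 2 → 2
  read 'L': 2 → 2
  read 'R': 2 → 2
  read 'R': 2 → 2
  end 2, rejected

none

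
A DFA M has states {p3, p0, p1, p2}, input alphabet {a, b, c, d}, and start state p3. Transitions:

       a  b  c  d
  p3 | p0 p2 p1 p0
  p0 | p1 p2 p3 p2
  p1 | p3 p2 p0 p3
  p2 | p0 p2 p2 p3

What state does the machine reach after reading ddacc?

p3 → p0 → p2 → p0 → p3 → p1

p1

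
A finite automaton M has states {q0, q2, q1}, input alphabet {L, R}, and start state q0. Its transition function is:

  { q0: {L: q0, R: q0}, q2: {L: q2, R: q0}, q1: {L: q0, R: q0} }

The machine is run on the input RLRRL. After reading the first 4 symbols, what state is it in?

q0

Trace: q0 -R-> q0 -L-> q0 -R-> q0 -R-> q0
After 4 symbols: q0.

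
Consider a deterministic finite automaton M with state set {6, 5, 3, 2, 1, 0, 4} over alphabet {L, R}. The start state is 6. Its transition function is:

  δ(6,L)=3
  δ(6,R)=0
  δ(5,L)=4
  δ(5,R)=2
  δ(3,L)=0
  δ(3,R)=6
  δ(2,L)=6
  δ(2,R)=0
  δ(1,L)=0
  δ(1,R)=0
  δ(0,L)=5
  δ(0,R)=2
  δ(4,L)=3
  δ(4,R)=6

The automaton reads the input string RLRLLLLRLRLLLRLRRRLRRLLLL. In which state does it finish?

6 → 0 → 5 → 2 → 6 → 3 → 0 → 5 → 2 → 6 → 0 → 5 → 4 → 3 → 6 → 3 → 6 → 0 → 2 → 6 → 0 → 2 → 6 → 3 → 0 → 5

5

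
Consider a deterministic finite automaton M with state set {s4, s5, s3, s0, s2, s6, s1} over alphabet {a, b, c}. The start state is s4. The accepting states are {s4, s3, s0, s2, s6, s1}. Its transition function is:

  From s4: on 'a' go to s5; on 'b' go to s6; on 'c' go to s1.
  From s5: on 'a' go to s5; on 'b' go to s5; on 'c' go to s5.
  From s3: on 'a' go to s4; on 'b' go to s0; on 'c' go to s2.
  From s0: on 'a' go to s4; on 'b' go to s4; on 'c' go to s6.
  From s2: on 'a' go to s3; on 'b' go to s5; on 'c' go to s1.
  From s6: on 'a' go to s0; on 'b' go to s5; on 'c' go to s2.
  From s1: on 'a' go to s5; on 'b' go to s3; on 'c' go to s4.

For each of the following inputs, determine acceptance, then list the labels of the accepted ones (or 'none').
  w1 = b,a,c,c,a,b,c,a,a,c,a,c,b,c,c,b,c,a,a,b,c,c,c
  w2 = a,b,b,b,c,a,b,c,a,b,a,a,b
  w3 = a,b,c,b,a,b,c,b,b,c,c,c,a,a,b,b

none

w1: Trace: s4 -b-> s6 -a-> s0 -c-> s6 -c-> s2 -a-> s3 -b-> s0 -c-> s6 -a-> s0 -a-> s4 -c-> s1 -a-> s5 -c-> s5 -b-> s5 -c-> s5 -c-> s5 -b-> s5 -c-> s5 -a-> s5 -a-> s5 -b-> s5 -c-> s5 -c-> s5 -c-> s5  → end s5, rejected
w2: Trace: s4 -a-> s5 -b-> s5 -b-> s5 -b-> s5 -c-> s5 -a-> s5 -b-> s5 -c-> s5 -a-> s5 -b-> s5 -a-> s5 -a-> s5 -b-> s5  → end s5, rejected
w3: Trace: s4 -a-> s5 -b-> s5 -c-> s5 -b-> s5 -a-> s5 -b-> s5 -c-> s5 -b-> s5 -b-> s5 -c-> s5 -c-> s5 -c-> s5 -a-> s5 -a-> s5 -b-> s5 -b-> s5  → end s5, rejected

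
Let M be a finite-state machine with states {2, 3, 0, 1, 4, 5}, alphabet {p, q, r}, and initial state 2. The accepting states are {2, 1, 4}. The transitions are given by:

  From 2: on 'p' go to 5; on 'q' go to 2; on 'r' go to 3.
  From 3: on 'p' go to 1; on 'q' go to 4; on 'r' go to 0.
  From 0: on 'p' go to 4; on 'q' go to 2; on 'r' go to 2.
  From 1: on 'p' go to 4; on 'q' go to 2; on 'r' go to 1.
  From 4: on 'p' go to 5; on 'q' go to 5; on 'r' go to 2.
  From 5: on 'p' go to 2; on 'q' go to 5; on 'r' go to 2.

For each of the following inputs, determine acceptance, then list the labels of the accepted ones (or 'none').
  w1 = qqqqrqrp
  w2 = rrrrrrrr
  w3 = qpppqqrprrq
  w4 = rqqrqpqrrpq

w1:
  start at 2
  read 'q': 2 → 2
  read 'q': 2 → 2
  read 'q': 2 → 2
  read 'q': 2 → 2
  read 'r': 2 → 3
  read 'q': 3 → 4
  read 'r': 4 → 2
  read 'p': 2 → 5
  end 5, rejected
w2:
  start at 2
  read 'r': 2 → 3
  read 'r': 3 → 0
  read 'r': 0 → 2
  read 'r': 2 → 3
  read 'r': 3 → 0
  read 'r': 0 → 2
  read 'r': 2 → 3
  read 'r': 3 → 0
  end 0, rejected
w3:
  start at 2
  read 'q': 2 → 2
  read 'p': 2 → 5
  read 'p': 5 → 2
  read 'p': 2 → 5
  read 'q': 5 → 5
  read 'q': 5 → 5
  read 'r': 5 → 2
  read 'p': 2 → 5
  read 'r': 5 → 2
  read 'r': 2 → 3
  read 'q': 3 → 4
  end 4, accepted
w4:
  start at 2
  read 'r': 2 → 3
  read 'q': 3 → 4
  read 'q': 4 → 5
  read 'r': 5 → 2
  read 'q': 2 → 2
  read 'p': 2 → 5
  read 'q': 5 → 5
  read 'r': 5 → 2
  read 'r': 2 → 3
  read 'p': 3 → 1
  read 'q': 1 → 2
  end 2, accepted

w3, w4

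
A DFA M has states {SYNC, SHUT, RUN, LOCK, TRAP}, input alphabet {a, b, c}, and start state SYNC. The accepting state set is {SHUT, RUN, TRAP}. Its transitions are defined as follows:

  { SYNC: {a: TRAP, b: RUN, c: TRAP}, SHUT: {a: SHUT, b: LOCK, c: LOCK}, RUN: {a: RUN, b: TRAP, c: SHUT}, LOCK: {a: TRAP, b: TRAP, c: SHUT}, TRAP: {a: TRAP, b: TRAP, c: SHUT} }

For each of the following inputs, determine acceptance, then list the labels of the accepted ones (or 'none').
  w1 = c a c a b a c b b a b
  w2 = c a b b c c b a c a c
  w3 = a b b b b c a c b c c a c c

w1

w1: SYNC → TRAP → TRAP → SHUT → SHUT → LOCK → TRAP → SHUT → LOCK → TRAP → TRAP → TRAP  → end TRAP, accepted
w2: SYNC → TRAP → TRAP → TRAP → TRAP → SHUT → LOCK → TRAP → TRAP → SHUT → SHUT → LOCK  → end LOCK, rejected
w3: SYNC → TRAP → TRAP → TRAP → TRAP → TRAP → SHUT → SHUT → LOCK → TRAP → SHUT → LOCK → TRAP → SHUT → LOCK  → end LOCK, rejected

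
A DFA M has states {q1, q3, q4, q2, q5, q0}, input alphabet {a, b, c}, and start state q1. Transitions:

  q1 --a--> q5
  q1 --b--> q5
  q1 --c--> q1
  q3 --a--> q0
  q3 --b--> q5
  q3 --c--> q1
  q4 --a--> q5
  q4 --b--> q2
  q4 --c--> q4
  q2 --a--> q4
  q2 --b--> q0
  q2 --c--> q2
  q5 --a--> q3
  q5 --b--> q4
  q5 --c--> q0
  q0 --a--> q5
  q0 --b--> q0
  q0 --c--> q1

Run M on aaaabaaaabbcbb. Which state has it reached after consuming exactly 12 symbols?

q1 → q5 → q3 → q0 → q5 → q4 → q5 → q3 → q0 → q5 → q4 → q2 → q2
After 12 symbols: q2.

q2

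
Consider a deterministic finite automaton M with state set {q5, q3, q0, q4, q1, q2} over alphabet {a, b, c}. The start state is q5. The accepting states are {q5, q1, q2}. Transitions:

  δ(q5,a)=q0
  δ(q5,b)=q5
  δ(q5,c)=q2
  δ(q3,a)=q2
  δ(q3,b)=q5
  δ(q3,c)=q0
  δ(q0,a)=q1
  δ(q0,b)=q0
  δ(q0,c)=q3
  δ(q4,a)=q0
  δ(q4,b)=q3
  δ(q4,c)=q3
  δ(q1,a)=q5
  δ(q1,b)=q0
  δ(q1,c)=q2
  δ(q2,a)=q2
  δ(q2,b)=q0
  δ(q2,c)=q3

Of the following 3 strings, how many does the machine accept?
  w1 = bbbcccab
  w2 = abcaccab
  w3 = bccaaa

1

w1: Trace: q5 -b-> q5 -b-> q5 -b-> q5 -c-> q2 -c-> q3 -c-> q0 -a-> q1 -b-> q0  → end q0, rejected
w2: Trace: q5 -a-> q0 -b-> q0 -c-> q3 -a-> q2 -c-> q3 -c-> q0 -a-> q1 -b-> q0  → end q0, rejected
w3: Trace: q5 -b-> q5 -c-> q2 -c-> q3 -a-> q2 -a-> q2 -a-> q2  → end q2, accepted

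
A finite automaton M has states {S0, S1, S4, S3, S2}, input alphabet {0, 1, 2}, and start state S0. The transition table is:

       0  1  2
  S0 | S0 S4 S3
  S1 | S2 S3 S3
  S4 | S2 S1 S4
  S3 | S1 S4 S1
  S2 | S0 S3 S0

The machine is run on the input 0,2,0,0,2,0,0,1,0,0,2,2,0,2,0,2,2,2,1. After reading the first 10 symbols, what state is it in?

S0

S0 → S0 → S3 → S1 → S2 → S0 → S0 → S0 → S4 → S2 → S0
After 10 symbols: S0.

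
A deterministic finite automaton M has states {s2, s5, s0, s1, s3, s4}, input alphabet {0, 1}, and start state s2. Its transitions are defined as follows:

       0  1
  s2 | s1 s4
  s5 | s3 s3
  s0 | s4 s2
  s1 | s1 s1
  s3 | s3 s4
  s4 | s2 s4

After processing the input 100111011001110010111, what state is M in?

s2 → s4 → s2 → s1 → s1 → s1 → s1 → s1 → s1 → s1 → s1 → s1 → s1 → s1 → s1 → s1 → s1 → s1 → s1 → s1 → s1 → s1

s1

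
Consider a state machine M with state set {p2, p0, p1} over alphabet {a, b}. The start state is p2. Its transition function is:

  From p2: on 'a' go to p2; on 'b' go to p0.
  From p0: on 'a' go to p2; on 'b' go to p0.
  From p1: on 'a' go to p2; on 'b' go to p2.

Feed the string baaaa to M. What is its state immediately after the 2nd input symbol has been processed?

p2

Trace: p2 -b-> p0 -a-> p2
After 2 symbols: p2.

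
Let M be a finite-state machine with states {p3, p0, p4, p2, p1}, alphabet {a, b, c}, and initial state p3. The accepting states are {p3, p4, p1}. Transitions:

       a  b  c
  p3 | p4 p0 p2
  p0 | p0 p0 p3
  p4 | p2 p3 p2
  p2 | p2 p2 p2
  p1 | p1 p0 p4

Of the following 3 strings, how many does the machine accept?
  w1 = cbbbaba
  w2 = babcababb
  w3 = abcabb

0

w1: p3 → p2 → p2 → p2 → p2 → p2 → p2 → p2  → end p2, rejected
w2: p3 → p0 → p0 → p0 → p3 → p4 → p3 → p4 → p3 → p0  → end p0, rejected
w3: p3 → p4 → p3 → p2 → p2 → p2 → p2  → end p2, rejected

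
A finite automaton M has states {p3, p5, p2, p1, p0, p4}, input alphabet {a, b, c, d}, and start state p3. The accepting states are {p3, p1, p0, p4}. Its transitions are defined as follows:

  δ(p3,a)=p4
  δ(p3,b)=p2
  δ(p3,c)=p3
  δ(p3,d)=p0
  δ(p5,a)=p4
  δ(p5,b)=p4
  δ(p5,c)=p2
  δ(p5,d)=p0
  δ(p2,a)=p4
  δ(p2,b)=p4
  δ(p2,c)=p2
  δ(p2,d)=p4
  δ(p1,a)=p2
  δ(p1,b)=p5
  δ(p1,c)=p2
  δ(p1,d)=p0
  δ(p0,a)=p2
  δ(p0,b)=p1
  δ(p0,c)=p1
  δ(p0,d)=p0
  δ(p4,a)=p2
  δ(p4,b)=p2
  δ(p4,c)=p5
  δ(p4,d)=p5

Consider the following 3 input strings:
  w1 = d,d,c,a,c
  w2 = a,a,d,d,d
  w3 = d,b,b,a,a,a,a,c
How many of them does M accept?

1

w1:
  start at p3
  read 'd': p3 → p0
  read 'd': p0 → p0
  read 'c': p0 → p1
  read 'a': p1 → p2
  read 'c': p2 → p2
  end p2, rejected
w2:
  start at p3
  read 'a': p3 → p4
  read 'a': p4 → p2
  read 'd': p2 → p4
  read 'd': p4 → p5
  read 'd': p5 → p0
  end p0, accepted
w3:
  start at p3
  read 'd': p3 → p0
  read 'b': p0 → p1
  read 'b': p1 → p5
  read 'a': p5 → p4
  read 'a': p4 → p2
  read 'a': p2 → p4
  read 'a': p4 → p2
  read 'c': p2 → p2
  end p2, rejected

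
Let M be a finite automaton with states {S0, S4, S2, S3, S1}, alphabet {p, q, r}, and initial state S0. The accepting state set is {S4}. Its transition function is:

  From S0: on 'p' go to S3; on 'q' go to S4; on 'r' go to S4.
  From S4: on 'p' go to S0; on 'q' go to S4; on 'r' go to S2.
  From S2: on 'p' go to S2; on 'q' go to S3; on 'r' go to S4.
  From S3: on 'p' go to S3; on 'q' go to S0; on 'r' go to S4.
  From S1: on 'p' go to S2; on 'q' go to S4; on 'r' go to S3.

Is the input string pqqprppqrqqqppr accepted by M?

Trace: S0 -p-> S3 -q-> S0 -q-> S4 -p-> S0 -r-> S4 -p-> S0 -p-> S3 -q-> S0 -r-> S4 -q-> S4 -q-> S4 -q-> S4 -p-> S0 -p-> S3 -r-> S4
End state S4 is accepting.

Yes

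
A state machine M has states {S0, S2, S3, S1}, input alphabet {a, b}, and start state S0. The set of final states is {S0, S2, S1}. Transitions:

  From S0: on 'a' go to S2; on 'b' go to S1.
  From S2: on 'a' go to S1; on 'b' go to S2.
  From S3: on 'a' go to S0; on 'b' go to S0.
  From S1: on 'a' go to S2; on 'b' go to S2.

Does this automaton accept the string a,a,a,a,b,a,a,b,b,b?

Yes

start at S0
read 'a': S0 → S2
read 'a': S2 → S1
read 'a': S1 → S2
read 'a': S2 → S1
read 'b': S1 → S2
read 'a': S2 → S1
read 'a': S1 → S2
read 'b': S2 → S2
read 'b': S2 → S2
read 'b': S2 → S2
End state S2 is accepting.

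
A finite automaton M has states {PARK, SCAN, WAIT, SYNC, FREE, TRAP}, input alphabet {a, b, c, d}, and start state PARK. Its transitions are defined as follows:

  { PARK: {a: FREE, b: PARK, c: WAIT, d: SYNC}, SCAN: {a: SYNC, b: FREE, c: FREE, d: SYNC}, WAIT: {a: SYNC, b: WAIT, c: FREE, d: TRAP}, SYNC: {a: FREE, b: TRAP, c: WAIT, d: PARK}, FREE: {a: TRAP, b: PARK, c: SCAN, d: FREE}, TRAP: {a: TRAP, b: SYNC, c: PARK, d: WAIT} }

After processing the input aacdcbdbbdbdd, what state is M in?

WAIT

PARK → FREE → TRAP → PARK → SYNC → WAIT → WAIT → TRAP → SYNC → TRAP → WAIT → WAIT → TRAP → WAIT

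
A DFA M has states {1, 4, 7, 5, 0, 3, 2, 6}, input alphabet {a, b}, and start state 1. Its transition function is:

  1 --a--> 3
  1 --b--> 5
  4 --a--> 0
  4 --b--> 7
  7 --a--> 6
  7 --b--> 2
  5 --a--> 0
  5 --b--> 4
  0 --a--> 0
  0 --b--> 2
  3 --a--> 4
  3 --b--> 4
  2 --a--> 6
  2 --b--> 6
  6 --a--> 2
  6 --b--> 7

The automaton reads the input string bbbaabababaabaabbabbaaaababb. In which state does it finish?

start at 1
read 'b': 1 → 5
read 'b': 5 → 4
read 'b': 4 → 7
read 'a': 7 → 6
read 'a': 6 → 2
read 'b': 2 → 6
read 'a': 6 → 2
read 'b': 2 → 6
read 'a': 6 → 2
read 'b': 2 → 6
read 'a': 6 → 2
read 'a': 2 → 6
read 'b': 6 → 7
read 'a': 7 → 6
read 'a': 6 → 2
read 'b': 2 → 6
read 'b': 6 → 7
read 'a': 7 → 6
read 'b': 6 → 7
read 'b': 7 → 2
read 'a': 2 → 6
read 'a': 6 → 2
read 'a': 2 → 6
read 'a': 6 → 2
read 'b': 2 → 6
read 'a': 6 → 2
read 'b': 2 → 6
read 'b': 6 → 7

7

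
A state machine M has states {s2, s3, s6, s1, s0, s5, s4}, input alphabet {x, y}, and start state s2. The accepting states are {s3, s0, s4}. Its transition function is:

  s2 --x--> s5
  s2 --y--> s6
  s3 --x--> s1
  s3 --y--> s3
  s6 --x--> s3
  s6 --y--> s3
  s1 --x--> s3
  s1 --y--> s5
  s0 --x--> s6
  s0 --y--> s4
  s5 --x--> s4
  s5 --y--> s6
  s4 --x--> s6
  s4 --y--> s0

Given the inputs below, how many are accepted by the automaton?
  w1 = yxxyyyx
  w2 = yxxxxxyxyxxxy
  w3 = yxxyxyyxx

2

w1:
  start at s2
  read 'y': s2 → s6
  read 'x': s6 → s3
  read 'x': s3 → s1
  read 'y': s1 → s5
  read 'y': s5 → s6
  read 'y': s6 → s3
  read 'x': s3 → s1
  end s1, rejected
w2:
  start at s2
  read 'y': s2 → s6
  read 'x': s6 → s3
  read 'x': s3 → s1
  read 'x': s1 → s3
  read 'x': s3 → s1
  read 'x': s1 → s3
  read 'y': s3 → s3
  read 'x': s3 → s1
  read 'y': s1 → s5
  read 'x': s5 → s4
  read 'x': s4 → s6
  read 'x': s6 → s3
  read 'y': s3 → s3
  end s3, accepted
w3:
  start at s2
  read 'y': s2 → s6
  read 'x': s6 → s3
  read 'x': s3 → s1
  read 'y': s1 → s5
  read 'x': s5 → s4
  read 'y': s4 → s0
  read 'y': s0 → s4
  read 'x': s4 → s6
  read 'x': s6 → s3
  end s3, accepted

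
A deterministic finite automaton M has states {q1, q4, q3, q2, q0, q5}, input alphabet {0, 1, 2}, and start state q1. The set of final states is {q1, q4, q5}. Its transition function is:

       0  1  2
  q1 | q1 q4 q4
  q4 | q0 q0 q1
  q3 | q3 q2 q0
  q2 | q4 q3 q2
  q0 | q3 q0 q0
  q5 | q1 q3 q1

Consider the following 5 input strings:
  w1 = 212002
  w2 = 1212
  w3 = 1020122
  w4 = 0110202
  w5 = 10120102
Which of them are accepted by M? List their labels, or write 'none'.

w2, w5

w1:
  start at q1
  read '2': q1 → q4
  read '1': q4 → q0
  read '2': q0 → q0
  read '0': q0 → q3
  read '0': q3 → q3
  read '2': q3 → q0
  end q0, rejected
w2:
  start at q1
  read '1': q1 → q4
  read '2': q4 → q1
  read '1': q1 → q4
  read '2': q4 → q1
  end q1, accepted
w3:
  start at q1
  read '1': q1 → q4
  read '0': q4 → q0
  read '2': q0 → q0
  read '0': q0 → q3
  read '1': q3 → q2
  read '2': q2 → q2
  read '2': q2 → q2
  end q2, rejected
w4:
  start at q1
  read '0': q1 → q1
  read '1': q1 → q4
  read '1': q4 → q0
  read '0': q0 → q3
  read '2': q3 → q0
  read '0': q0 → q3
  read '2': q3 → q0
  end q0, rejected
w5:
  start at q1
  read '1': q1 → q4
  read '0': q4 → q0
  read '1': q0 → q0
  read '2': q0 → q0
  read '0': q0 → q3
  read '1': q3 → q2
  read '0': q2 → q4
  read '2': q4 → q1
  end q1, accepted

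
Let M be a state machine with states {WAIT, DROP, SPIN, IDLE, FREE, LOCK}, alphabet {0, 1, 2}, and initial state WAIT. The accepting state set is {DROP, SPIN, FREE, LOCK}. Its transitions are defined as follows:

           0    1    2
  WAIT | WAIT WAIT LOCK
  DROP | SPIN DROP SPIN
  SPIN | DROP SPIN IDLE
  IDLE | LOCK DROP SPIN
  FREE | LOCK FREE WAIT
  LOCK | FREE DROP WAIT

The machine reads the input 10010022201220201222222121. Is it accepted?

Trace: WAIT -1-> WAIT -0-> WAIT -0-> WAIT -1-> WAIT -0-> WAIT -0-> WAIT -2-> LOCK -2-> WAIT -2-> LOCK -0-> FREE -1-> FREE -2-> WAIT -2-> LOCK -0-> FREE -2-> WAIT -0-> WAIT -1-> WAIT -2-> LOCK -2-> WAIT -2-> LOCK -2-> WAIT -2-> LOCK -2-> WAIT -1-> WAIT -2-> LOCK -1-> DROP
End state DROP is accepting.

Yes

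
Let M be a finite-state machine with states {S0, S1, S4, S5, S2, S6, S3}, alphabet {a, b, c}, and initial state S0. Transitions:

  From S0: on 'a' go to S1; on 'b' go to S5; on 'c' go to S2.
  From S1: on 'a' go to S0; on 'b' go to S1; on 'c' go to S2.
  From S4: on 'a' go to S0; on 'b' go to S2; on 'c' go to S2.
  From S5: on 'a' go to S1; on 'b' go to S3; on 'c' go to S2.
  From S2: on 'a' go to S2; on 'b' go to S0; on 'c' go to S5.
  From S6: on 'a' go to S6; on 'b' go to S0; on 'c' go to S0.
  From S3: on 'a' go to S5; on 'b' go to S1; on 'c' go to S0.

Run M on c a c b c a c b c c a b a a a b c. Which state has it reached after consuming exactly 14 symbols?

start at S0
read 'c': S0 → S2
read 'a': S2 → S2
read 'c': S2 → S5
read 'b': S5 → S3
read 'c': S3 → S0
read 'a': S0 → S1
read 'c': S1 → S2
read 'b': S2 → S0
read 'c': S0 → S2
read 'c': S2 → S5
read 'a': S5 → S1
read 'b': S1 → S1
read 'a': S1 → S0
read 'a': S0 → S1
After 14 symbols: S1.

S1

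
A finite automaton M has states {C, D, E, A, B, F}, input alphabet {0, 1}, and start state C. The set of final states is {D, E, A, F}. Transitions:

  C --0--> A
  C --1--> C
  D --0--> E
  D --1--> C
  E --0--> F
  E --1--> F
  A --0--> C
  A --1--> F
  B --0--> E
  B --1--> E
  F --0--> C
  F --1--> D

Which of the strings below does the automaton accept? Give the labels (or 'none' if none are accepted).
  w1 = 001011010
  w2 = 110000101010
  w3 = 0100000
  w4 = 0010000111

w2

w1: Trace: C -0-> A -0-> C -1-> C -0-> A -1-> F -1-> D -0-> E -1-> F -0-> C  → end C, rejected
w2: Trace: C -1-> C -1-> C -0-> A -0-> C -0-> A -0-> C -1-> C -0-> A -1-> F -0-> C -1-> C -0-> A  → end A, accepted
w3: Trace: C -0-> A -1-> F -0-> C -0-> A -0-> C -0-> A -0-> C  → end C, rejected
w4: Trace: C -0-> A -0-> C -1-> C -0-> A -0-> C -0-> A -0-> C -1-> C -1-> C -1-> C  → end C, rejected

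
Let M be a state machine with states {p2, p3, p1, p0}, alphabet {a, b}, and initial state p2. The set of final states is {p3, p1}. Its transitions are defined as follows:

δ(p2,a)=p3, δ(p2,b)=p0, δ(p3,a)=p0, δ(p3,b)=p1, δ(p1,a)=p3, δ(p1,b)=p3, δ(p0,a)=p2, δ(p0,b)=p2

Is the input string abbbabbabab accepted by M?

p2 → p3 → p1 → p3 → p1 → p3 → p1 → p3 → p0 → p2 → p3 → p1
End state p1 is accepting.

Yes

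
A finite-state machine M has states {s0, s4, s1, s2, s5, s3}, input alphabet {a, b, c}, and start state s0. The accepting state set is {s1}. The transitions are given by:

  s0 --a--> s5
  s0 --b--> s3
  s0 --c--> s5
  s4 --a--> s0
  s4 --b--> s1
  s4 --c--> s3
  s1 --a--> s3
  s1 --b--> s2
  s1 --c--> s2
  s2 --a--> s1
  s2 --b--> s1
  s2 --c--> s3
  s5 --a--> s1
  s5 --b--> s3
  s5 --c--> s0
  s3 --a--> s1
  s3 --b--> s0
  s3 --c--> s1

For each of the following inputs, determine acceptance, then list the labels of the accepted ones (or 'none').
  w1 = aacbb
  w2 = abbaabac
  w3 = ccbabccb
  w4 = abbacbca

w1: s0 → s5 → s1 → s2 → s1 → s2  → end s2, rejected
w2: s0 → s5 → s3 → s0 → s5 → s1 → s2 → s1 → s2  → end s2, rejected
w3: s0 → s5 → s0 → s3 → s1 → s2 → s3 → s1 → s2  → end s2, rejected
w4: s0 → s5 → s3 → s0 → s5 → s0 → s3 → s1 → s3  → end s3, rejected

none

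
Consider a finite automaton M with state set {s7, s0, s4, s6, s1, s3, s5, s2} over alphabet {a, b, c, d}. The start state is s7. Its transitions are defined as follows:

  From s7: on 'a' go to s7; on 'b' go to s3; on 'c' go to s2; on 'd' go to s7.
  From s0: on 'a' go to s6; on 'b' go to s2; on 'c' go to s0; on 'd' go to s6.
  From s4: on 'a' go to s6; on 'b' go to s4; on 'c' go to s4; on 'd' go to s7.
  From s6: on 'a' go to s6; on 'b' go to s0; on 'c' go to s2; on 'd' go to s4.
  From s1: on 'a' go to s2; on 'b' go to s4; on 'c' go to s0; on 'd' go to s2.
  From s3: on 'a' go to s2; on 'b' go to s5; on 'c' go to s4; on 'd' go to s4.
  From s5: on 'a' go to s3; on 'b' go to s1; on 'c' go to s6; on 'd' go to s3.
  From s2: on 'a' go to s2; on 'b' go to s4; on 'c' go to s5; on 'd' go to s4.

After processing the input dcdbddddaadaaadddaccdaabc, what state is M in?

Trace: s7 -d-> s7 -c-> s2 -d-> s4 -b-> s4 -d-> s7 -d-> s7 -d-> s7 -d-> s7 -a-> s7 -a-> s7 -d-> s7 -a-> s7 -a-> s7 -a-> s7 -d-> s7 -d-> s7 -d-> s7 -a-> s7 -c-> s2 -c-> s5 -d-> s3 -a-> s2 -a-> s2 -b-> s4 -c-> s4

s4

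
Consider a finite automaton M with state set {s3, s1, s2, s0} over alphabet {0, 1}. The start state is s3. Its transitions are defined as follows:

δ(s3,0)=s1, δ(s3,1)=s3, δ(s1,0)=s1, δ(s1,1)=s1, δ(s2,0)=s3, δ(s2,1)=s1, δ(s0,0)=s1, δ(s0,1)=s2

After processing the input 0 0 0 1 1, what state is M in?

s1

Trace: s3 -0-> s1 -0-> s1 -0-> s1 -1-> s1 -1-> s1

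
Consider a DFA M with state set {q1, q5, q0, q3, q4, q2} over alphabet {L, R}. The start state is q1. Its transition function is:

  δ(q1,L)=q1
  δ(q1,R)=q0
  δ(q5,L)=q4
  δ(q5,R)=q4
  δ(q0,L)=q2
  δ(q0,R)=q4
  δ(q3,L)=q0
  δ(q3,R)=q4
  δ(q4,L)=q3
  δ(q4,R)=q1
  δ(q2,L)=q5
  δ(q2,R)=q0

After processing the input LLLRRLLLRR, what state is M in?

q4

q1 → q1 → q1 → q1 → q0 → q4 → q3 → q0 → q2 → q0 → q4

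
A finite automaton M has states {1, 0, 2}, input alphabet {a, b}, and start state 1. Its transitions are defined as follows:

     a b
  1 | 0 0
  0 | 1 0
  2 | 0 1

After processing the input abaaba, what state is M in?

1

Trace: 1 -a-> 0 -b-> 0 -a-> 1 -a-> 0 -b-> 0 -a-> 1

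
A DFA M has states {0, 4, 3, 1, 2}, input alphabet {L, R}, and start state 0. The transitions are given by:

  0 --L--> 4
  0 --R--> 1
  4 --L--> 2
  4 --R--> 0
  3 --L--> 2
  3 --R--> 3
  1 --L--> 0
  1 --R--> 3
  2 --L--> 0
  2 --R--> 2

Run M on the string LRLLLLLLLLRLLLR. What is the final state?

Trace: 0 -L-> 4 -R-> 0 -L-> 4 -L-> 2 -L-> 0 -L-> 4 -L-> 2 -L-> 0 -L-> 4 -L-> 2 -R-> 2 -L-> 0 -L-> 4 -L-> 2 -R-> 2

2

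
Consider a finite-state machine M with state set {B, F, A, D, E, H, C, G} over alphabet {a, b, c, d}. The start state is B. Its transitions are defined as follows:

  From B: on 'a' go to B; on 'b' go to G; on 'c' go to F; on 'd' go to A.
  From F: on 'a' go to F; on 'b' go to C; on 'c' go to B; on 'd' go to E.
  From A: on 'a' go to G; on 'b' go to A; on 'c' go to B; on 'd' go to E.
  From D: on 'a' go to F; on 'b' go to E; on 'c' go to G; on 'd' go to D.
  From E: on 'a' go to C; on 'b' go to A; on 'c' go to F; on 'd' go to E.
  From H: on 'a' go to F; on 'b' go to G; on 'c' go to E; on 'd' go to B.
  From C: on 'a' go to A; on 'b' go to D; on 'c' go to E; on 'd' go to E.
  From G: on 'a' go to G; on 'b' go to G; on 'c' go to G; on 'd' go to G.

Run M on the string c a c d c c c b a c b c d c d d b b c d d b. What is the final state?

Trace: B -c-> F -a-> F -c-> B -d-> A -c-> B -c-> F -c-> B -b-> G -a-> G -c-> G -b-> G -c-> G -d-> G -c-> G -d-> G -d-> G -b-> G -b-> G -c-> G -d-> G -d-> G -b-> G

G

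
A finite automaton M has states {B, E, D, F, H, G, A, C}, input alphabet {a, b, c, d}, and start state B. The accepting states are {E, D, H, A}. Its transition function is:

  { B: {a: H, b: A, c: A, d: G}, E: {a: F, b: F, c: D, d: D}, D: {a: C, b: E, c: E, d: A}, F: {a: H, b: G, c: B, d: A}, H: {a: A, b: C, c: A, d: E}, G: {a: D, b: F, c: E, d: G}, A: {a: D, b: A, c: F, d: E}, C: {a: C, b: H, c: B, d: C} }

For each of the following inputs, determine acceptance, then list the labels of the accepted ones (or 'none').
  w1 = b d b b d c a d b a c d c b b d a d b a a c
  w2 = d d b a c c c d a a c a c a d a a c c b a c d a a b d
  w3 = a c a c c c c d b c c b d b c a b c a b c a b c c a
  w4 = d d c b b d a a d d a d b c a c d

w2, w3, w4

w1: Trace: B -b-> A -d-> E -b-> F -b-> G -d-> G -c-> E -a-> F -d-> A -b-> A -a-> D -c-> E -d-> D -c-> E -b-> F -b-> G -d-> G -a-> D -d-> A -b-> A -a-> D -a-> C -c-> B  → end B, rejected
w2: Trace: B -d-> G -d-> G -b-> F -a-> H -c-> A -c-> F -c-> B -d-> G -a-> D -a-> C -c-> B -a-> H -c-> A -a-> D -d-> A -a-> D -a-> C -c-> B -c-> A -b-> A -a-> D -c-> E -d-> D -a-> C -a-> C -b-> H -d-> E  → end E, accepted
w3: Trace: B -a-> H -c-> A -a-> D -c-> E -c-> D -c-> E -c-> D -d-> A -b-> A -c-> F -c-> B -b-> A -d-> E -b-> F -c-> B -a-> H -b-> C -c-> B -a-> H -b-> C -c-> B -a-> H -b-> C -c-> B -c-> A -a-> D  → end D, accepted
w4: Trace: B -d-> G -d-> G -c-> E -b-> F -b-> G -d-> G -a-> D -a-> C -d-> C -d-> C -a-> C -d-> C -b-> H -c-> A -a-> D -c-> E -d-> D  → end D, accepted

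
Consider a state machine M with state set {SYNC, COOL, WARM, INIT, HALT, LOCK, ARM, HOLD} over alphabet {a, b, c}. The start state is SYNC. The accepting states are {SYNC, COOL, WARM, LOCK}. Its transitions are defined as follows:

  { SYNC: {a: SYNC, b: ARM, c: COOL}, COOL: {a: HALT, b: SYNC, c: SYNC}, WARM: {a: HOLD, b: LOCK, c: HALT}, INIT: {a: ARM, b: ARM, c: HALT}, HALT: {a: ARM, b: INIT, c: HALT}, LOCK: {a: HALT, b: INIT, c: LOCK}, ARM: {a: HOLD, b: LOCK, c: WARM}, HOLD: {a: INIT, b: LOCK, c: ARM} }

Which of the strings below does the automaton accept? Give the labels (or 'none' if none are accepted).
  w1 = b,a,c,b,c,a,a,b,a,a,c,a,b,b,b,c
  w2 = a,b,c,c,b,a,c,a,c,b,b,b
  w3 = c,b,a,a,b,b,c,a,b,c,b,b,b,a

w1

w1: SYNC → ARM → HOLD → ARM → LOCK → LOCK → HALT → ARM → LOCK → HALT → ARM → WARM → HOLD → LOCK → INIT → ARM → WARM  → end WARM, accepted
w2: SYNC → SYNC → ARM → WARM → HALT → INIT → ARM → WARM → HOLD → ARM → LOCK → INIT → ARM  → end ARM, rejected
w3: SYNC → COOL → SYNC → SYNC → SYNC → ARM → LOCK → LOCK → HALT → INIT → HALT → INIT → ARM → LOCK → HALT  → end HALT, rejected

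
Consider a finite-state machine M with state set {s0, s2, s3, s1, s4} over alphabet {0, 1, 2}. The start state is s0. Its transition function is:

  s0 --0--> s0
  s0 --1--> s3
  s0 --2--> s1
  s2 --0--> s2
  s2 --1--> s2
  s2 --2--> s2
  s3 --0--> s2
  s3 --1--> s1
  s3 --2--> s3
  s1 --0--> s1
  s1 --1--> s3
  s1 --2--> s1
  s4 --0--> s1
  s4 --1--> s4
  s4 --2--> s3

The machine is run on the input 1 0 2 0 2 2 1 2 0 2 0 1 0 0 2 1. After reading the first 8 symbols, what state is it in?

s0 → s3 → s2 → s2 → s2 → s2 → s2 → s2 → s2
After 8 symbols: s2.

s2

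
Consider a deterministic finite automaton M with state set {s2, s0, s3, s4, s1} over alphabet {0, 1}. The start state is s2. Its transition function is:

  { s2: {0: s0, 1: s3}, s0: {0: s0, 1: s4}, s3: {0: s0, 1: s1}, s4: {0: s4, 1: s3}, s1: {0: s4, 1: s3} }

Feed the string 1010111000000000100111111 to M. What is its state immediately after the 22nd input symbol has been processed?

s3

Trace: s2 -1-> s3 -0-> s0 -1-> s4 -0-> s4 -1-> s3 -1-> s1 -1-> s3 -0-> s0 -0-> s0 -0-> s0 -0-> s0 -0-> s0 -0-> s0 -0-> s0 -0-> s0 -0-> s0 -1-> s4 -0-> s4 -0-> s4 -1-> s3 -1-> s1 -1-> s3
After 22 symbols: s3.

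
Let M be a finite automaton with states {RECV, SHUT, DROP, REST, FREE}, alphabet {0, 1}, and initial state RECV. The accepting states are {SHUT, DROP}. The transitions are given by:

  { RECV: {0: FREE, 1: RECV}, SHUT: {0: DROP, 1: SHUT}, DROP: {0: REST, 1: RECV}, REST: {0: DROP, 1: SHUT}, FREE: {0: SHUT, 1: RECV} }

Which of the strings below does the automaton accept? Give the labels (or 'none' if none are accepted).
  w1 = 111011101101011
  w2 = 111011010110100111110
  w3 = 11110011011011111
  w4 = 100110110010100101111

w1:
  start at RECV
  read '1': RECV → RECV
  read '1': RECV → RECV
  read '1': RECV → RECV
  read '0': RECV → FREE
  read '1': FREE → RECV
  read '1': RECV → RECV
  read '1': RECV → RECV
  read '0': RECV → FREE
  read '1': FREE → RECV
  read '1': RECV → RECV
  read '0': RECV → FREE
  read '1': FREE → RECV
  read '0': RECV → FREE
  read '1': FREE → RECV
  read '1': RECV → RECV
  end RECV, rejected
w2:
  start at RECV
  read '1': RECV → RECV
  read '1': RECV → RECV
  read '1': RECV → RECV
  read '0': RECV → FREE
  read '1': FREE → RECV
  read '1': RECV → RECV
  read '0': RECV → FREE
  read '1': FREE → RECV
  read '0': RECV → FREE
  read '1': FREE → RECV
  read '1': RECV → RECV
  read '0': RECV → FREE
  read '1': FREE → RECV
  read '0': RECV → FREE
  read '0': FREE → SHUT
  read '1': SHUT → SHUT
  read '1': SHUT → SHUT
  read '1': SHUT → SHUT
  read '1': SHUT → SHUT
  read '1': SHUT → SHUT
  read '0': SHUT → DROP
  end DROP, accepted
w3:
  start at RECV
  read '1': RECV → RECV
  read '1': RECV → RECV
  read '1': RECV → RECV
  read '1': RECV → RECV
  read '0': RECV → FREE
  read '0': FREE → SHUT
  read '1': SHUT → SHUT
  read '1': SHUT → SHUT
  read '0': SHUT → DROP
  read '1': DROP → RECV
  read '1': RECV → RECV
  read '0': RECV → FREE
  read '1': FREE → RECV
  read '1': RECV → RECV
  read '1': RECV → RECV
  read '1': RECV → RECV
  read '1': RECV → RECV
  end RECV, rejected
w4:
  start at RECV
  read '1': RECV → RECV
  read '0': RECV → FREE
  read '0': FREE → SHUT
  read '1': SHUT → SHUT
  read '1': SHUT → SHUT
  read '0': SHUT → DROP
  read '1': DROP → RECV
  read '1': RECV → RECV
  read '0': RECV → FREE
  read '0': FREE → SHUT
  read '1': SHUT → SHUT
  read '0': SHUT → DROP
  read '1': DROP → RECV
  read '0': RECV → FREE
  read '0': FREE → SHUT
  read '1': SHUT → SHUT
  read '0': SHUT → DROP
  read '1': DROP → RECV
  read '1': RECV → RECV
  read '1': RECV → RECV
  read '1': RECV → RECV
  end RECV, rejected

w2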